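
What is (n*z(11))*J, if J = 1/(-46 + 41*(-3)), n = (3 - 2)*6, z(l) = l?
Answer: -66/169 ≈ -0.39053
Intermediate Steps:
n = 6 (n = 1*6 = 6)
J = -1/169 (J = 1/(-46 - 123) = 1/(-169) = -1/169 ≈ -0.0059172)
(n*z(11))*J = (6*11)*(-1/169) = 66*(-1/169) = -66/169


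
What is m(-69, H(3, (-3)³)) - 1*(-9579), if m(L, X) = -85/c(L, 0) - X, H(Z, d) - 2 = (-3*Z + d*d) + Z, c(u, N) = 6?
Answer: 53039/6 ≈ 8839.8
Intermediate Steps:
H(Z, d) = 2 + d² - 2*Z (H(Z, d) = 2 + ((-3*Z + d*d) + Z) = 2 + ((-3*Z + d²) + Z) = 2 + ((d² - 3*Z) + Z) = 2 + (d² - 2*Z) = 2 + d² - 2*Z)
m(L, X) = -85/6 - X
m(-69, H(3, (-3)³)) - 1*(-9579) = (-85/6 - (2 + ((-3)³)² - 2*3)) - 1*(-9579) = (-85/6 - (2 + (-27)² - 6)) + 9579 = (-85/6 - (2 + 729 - 6)) + 9579 = (-85/6 - 1*725) + 9579 = (-85/6 - 725) + 9579 = -4435/6 + 9579 = 53039/6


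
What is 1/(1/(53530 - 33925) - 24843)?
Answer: -19605/487047014 ≈ -4.0253e-5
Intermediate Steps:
1/(1/(53530 - 33925) - 24843) = 1/(1/19605 - 24843) = 1/(-487047014/19605) = -19605/487047014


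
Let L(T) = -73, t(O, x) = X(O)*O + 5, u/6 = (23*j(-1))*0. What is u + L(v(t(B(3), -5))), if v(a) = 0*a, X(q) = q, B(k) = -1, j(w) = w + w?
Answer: -73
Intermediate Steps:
j(w) = 2*w
u = 0 (u = 6*((23*(2*(-1)))*0) = 6*((23*(-2))*0) = 6*(-46*0) = 6*0 = 0)
t(O, x) = 5 + O² (t(O, x) = O*O + 5 = O² + 5 = 5 + O²)
v(a) = 0
u + L(v(t(B(3), -5))) = 0 - 73 = -73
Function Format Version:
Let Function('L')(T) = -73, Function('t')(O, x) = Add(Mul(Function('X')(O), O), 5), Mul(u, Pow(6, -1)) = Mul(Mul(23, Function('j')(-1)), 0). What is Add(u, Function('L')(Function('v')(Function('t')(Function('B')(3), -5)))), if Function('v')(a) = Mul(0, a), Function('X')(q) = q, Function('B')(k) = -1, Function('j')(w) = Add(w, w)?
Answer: -73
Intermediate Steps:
Function('j')(w) = Mul(2, w)
u = 0 (u = Mul(6, Mul(Mul(23, Mul(2, -1)), 0)) = Mul(6, Mul(Mul(23, -2), 0)) = Mul(6, Mul(-46, 0)) = Mul(6, 0) = 0)
Function('t')(O, x) = Add(5, Pow(O, 2)) (Function('t')(O, x) = Add(Mul(O, O), 5) = Add(Pow(O, 2), 5) = Add(5, Pow(O, 2)))
Function('v')(a) = 0
Add(u, Function('L')(Function('v')(Function('t')(Function('B')(3), -5)))) = Add(0, -73) = -73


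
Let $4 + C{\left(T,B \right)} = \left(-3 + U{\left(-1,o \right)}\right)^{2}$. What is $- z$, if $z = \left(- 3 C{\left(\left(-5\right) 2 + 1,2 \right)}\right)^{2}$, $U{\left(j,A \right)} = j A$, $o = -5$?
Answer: $0$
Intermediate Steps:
$U{\left(j,A \right)} = A j$
$C{\left(T,B \right)} = 0$ ($C{\left(T,B \right)} = -4 + \left(-3 - -5\right)^{2} = -4 + \left(-3 + 5\right)^{2} = -4 + 2^{2} = -4 + 4 = 0$)
$z = 0$ ($z = \left(\left(-3\right) 0\right)^{2} = 0^{2} = 0$)
$- z = \left(-1\right) 0 = 0$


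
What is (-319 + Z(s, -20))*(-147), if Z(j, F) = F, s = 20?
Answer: 49833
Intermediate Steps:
(-319 + Z(s, -20))*(-147) = (-319 - 20)*(-147) = -339*(-147) = 49833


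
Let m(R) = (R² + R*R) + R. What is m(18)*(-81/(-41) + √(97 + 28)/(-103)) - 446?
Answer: 35660/41 - 3330*√5/103 ≈ 797.46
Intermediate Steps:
m(R) = R + 2*R² (m(R) = (R² + R²) + R = 2*R² + R = R + 2*R²)
m(18)*(-81/(-41) + √(97 + 28)/(-103)) - 446 = (18*(1 + 2*18))*(-81/(-41) + √(97 + 28)/(-103)) - 446 = (18*(1 + 36))*(-81*(-1/41) + √125*(-1/103)) - 446 = (18*37)*(81/41 + (5*√5)*(-1/103)) - 446 = 666*(81/41 - 5*√5/103) - 446 = (53946/41 - 3330*√5/103) - 446 = 35660/41 - 3330*√5/103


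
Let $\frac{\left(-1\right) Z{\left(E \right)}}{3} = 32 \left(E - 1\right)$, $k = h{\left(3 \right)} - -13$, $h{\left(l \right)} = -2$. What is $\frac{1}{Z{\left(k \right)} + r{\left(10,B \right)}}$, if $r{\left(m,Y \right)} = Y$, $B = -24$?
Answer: $- \frac{1}{984} \approx -0.0010163$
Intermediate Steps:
$k = 11$ ($k = -2 - -13 = -2 + 13 = 11$)
$Z{\left(E \right)} = 96 - 96 E$ ($Z{\left(E \right)} = - 3 \cdot 32 \left(E - 1\right) = - 3 \cdot 32 \left(-1 + E\right) = - 3 \left(-32 + 32 E\right) = 96 - 96 E$)
$\frac{1}{Z{\left(k \right)} + r{\left(10,B \right)}} = \frac{1}{\left(96 - 1056\right) - 24} = \frac{1}{-960 - 24} = \frac{1}{-984} = - \frac{1}{984}$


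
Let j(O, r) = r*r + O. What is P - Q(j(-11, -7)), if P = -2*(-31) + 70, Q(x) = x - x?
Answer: 132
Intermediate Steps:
j(O, r) = O + r**2 (j(O, r) = r**2 + O = O + r**2)
Q(x) = 0
P = 132 (P = 62 + 70 = 132)
P - Q(j(-11, -7)) = 132 - 1*0 = 132 + 0 = 132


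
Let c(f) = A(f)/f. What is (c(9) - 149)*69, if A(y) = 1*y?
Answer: -10212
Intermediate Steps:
A(y) = y
c(f) = 1 (c(f) = f/f = 1)
(c(9) - 149)*69 = (1 - 149)*69 = -148*69 = -10212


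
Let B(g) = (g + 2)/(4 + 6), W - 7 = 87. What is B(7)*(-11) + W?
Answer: 841/10 ≈ 84.100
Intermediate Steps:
W = 94 (W = 7 + 87 = 94)
B(g) = ⅕ + g/10 (B(g) = (2 + g)/10 = (2 + g)*(⅒) = ⅕ + g/10)
B(7)*(-11) + W = (⅕ + (⅒)*7)*(-11) + 94 = (⅕ + 7/10)*(-11) + 94 = (9/10)*(-11) + 94 = -99/10 + 94 = 841/10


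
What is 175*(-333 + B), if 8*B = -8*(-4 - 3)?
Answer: -57050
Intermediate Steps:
B = 7 (B = (-8*(-4 - 3))/8 = (-8*(-7))/8 = (⅛)*56 = 7)
175*(-333 + B) = 175*(-333 + 7) = 175*(-326) = -57050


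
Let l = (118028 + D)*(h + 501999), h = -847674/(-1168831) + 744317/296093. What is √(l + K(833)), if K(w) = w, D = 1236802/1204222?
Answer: √52506280441693931958546263583343109551942331/29768598128792059 ≈ 2.4342e+5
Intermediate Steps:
D = 618401/602111 (D = 1236802*(1/1204222) = 618401/602111 ≈ 1.0271)
h = 160138731587/49440382469 (h = -847674*(-1/1168831) + 744317*(1/296093) = 847674/1168831 + 106331/42299 = 160138731587/49440382469 ≈ 3.2390)
l = 1763814321263954548554493062/29768598128792059 (l = (118028 + 618401/602111)*(160138731587/49440382469 + 501999) = (71066575509/602111)*(24819182697787118/49440382469) = 1763814321263954548554493062/29768598128792059 ≈ 5.9251e+10)
√(l + K(833)) = √(1763814321263954548554493062/29768598128792059 + 833) = √(1763814346061196789838278209/29768598128792059) = √52506280441693931958546263583343109551942331/29768598128792059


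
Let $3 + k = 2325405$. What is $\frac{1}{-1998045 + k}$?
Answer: $\frac{1}{327357} \approx 3.0548 \cdot 10^{-6}$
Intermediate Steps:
$k = 2325402$ ($k = -3 + 2325405 = 2325402$)
$\frac{1}{-1998045 + k} = \frac{1}{-1998045 + 2325402} = \frac{1}{327357}$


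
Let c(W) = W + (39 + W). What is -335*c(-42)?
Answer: 15075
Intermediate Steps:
c(W) = 39 + 2*W
-335*c(-42) = -335*(39 + 2*(-42)) = -335*(39 - 84) = -335*(-45) = 15075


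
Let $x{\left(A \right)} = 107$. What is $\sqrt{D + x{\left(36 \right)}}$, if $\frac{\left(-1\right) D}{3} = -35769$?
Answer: $\sqrt{107414} \approx 327.74$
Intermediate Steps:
$D = 107307$ ($D = \left(-3\right) \left(-35769\right) = 107307$)
$\sqrt{D + x{\left(36 \right)}} = \sqrt{107307 + 107} = \sqrt{107414}$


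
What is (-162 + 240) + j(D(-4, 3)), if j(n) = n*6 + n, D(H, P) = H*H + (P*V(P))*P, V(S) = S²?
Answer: 757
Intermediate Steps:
D(H, P) = H² + P⁴ (D(H, P) = H*H + (P*P²)*P = H² + P³*P = H² + P⁴)
j(n) = 7*n (j(n) = 6*n + n = 7*n)
(-162 + 240) + j(D(-4, 3)) = (-162 + 240) + 7*((-4)² + 3⁴) = 78 + 7*(16 + 81) = 78 + 7*97 = 78 + 679 = 757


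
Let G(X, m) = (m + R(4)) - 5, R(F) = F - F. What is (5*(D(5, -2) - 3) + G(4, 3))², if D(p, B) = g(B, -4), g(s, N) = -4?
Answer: 1369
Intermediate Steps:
R(F) = 0
G(X, m) = -5 + m (G(X, m) = (m + 0) - 5 = m - 5 = -5 + m)
D(p, B) = -4
(5*(D(5, -2) - 3) + G(4, 3))² = (5*(-4 - 3) + (-5 + 3))² = (5*(-7) - 2)² = (-35 - 2)² = (-37)² = 1369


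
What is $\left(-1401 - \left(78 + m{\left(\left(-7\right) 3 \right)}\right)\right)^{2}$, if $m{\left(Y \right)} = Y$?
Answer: $2125764$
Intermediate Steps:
$\left(-1401 - \left(78 + m{\left(\left(-7\right) 3 \right)}\right)\right)^{2} = \left(-1401 - \left(78 - 21\right)\right)^{2} = \left(-1401 - 57\right)^{2} = \left(-1458\right)^{2} = 2125764$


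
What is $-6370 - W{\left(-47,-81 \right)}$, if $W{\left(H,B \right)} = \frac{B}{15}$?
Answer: $- \frac{31823}{5} \approx -6364.6$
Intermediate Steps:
$W{\left(H,B \right)} = \frac{B}{15}$ ($W{\left(H,B \right)} = B \frac{1}{15} = \frac{B}{15}$)
$-6370 - W{\left(-47,-81 \right)} = -6370 - \frac{1}{15} \left(-81\right) = -6370 - - \frac{27}{5} = -6370 + \frac{27}{5} = - \frac{31823}{5}$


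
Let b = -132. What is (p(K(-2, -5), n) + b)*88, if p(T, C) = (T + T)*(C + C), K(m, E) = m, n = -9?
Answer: -5280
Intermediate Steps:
p(T, C) = 4*C*T (p(T, C) = (2*T)*(2*C) = 4*C*T)
(p(K(-2, -5), n) + b)*88 = (4*(-9)*(-2) - 132)*88 = (72 - 132)*88 = -60*88 = -5280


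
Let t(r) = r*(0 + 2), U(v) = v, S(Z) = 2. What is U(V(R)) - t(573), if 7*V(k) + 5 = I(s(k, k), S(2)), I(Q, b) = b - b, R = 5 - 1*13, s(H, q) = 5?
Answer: -8027/7 ≈ -1146.7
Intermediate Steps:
R = -8 (R = 5 - 13 = -8)
I(Q, b) = 0
V(k) = -5/7 (V(k) = -5/7 + (⅐)*0 = -5/7 + 0 = -5/7)
t(r) = 2*r (t(r) = r*2 = 2*r)
U(V(R)) - t(573) = -5/7 - 2*573 = -5/7 - 1*1146 = -5/7 - 1146 = -8027/7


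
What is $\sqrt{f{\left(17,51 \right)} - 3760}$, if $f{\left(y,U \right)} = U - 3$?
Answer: $8 i \sqrt{58} \approx 60.926 i$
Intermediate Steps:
$f{\left(y,U \right)} = -3 + U$ ($f{\left(y,U \right)} = U - 3 = -3 + U$)
$\sqrt{f{\left(17,51 \right)} - 3760} = \sqrt{\left(-3 + 51\right) - 3760} = \sqrt{48 - 3760} = \sqrt{-3712} = 8 i \sqrt{58}$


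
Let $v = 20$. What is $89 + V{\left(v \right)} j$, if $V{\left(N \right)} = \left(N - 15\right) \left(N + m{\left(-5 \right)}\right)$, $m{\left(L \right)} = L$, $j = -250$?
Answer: $-18661$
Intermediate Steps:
$V{\left(N \right)} = \left(-15 + N\right) \left(-5 + N\right)$ ($V{\left(N \right)} = \left(N - 15\right) \left(N - 5\right) = \left(-15 + N\right) \left(-5 + N\right)$)
$89 + V{\left(v \right)} j = 89 + \left(75 + 20^{2} - 400\right) \left(-250\right) = 89 + \left(75 + 400 - 400\right) \left(-250\right) = 89 + 75 \left(-250\right) = 89 - 18750 = -18661$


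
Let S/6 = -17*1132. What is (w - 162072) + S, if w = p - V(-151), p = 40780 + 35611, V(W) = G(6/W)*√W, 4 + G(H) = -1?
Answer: -201145 + 5*I*√151 ≈ -2.0115e+5 + 61.441*I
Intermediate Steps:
G(H) = -5 (G(H) = -4 - 1 = -5)
S = -115464 (S = 6*(-17*1132) = 6*(-19244) = -115464)
V(W) = -5*√W
p = 76391
w = 76391 + 5*I*√151 (w = 76391 - (-5)*√(-151) = 76391 - (-5)*I*√151 = 76391 + 5*I*√151 ≈ 76391.0 + 61.441*I)
(w - 162072) + S = ((76391 + 5*I*√151) - 162072) - 115464 = (-85681 + 5*I*√151) - 115464 = -201145 + 5*I*√151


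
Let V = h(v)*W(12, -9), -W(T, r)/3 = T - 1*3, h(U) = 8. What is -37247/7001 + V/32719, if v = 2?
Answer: -1220196809/229065719 ≈ -5.3268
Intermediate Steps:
W(T, r) = 9 - 3*T (W(T, r) = -3*(T - 1*3) = -3*(T - 3) = -3*(-3 + T) = 9 - 3*T)
V = -216 (V = 8*(9 - 3*12) = 8*(9 - 36) = 8*(-27) = -216)
-37247/7001 + V/32719 = -37247/7001 - 216/32719 = -1220196809/229065719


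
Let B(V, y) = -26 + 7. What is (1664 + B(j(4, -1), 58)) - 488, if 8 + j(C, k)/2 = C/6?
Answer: 1157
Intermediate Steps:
j(C, k) = -16 + C/3 (j(C, k) = -16 + 2*(C/6) = -16 + C/3)
B(V, y) = -19
(1664 + B(j(4, -1), 58)) - 488 = (1664 - 19) - 488 = 1645 - 488 = 1157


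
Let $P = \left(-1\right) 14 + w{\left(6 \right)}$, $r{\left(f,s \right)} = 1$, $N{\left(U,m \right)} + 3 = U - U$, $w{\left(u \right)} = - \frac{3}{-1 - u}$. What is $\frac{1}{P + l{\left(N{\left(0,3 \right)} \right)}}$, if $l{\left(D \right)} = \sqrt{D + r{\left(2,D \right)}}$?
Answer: $- \frac{665}{9123} - \frac{49 i \sqrt{2}}{9123} \approx -0.072893 - 0.0075958 i$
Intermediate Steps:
$N{\left(U,m \right)} = -3$ ($N{\left(U,m \right)} = -3 + \left(U - U\right) = -3 + 0 = -3$)
$l{\left(D \right)} = \sqrt{1 + D}$ ($l{\left(D \right)} = \sqrt{D + 1} = \sqrt{1 + D}$)
$P = - \frac{95}{7}$ ($P = \left(-1\right) 14 + \frac{3}{1 + 6} = -14 + \frac{3}{7} = - \frac{95}{7} \approx -13.571$)
$\frac{1}{P + l{\left(N{\left(0,3 \right)} \right)}} = \frac{1}{- \frac{95}{7} + \sqrt{1 - 3}} = \frac{1}{- \frac{95}{7} + \sqrt{-2}} = \frac{1}{- \frac{95}{7} + i \sqrt{2}}$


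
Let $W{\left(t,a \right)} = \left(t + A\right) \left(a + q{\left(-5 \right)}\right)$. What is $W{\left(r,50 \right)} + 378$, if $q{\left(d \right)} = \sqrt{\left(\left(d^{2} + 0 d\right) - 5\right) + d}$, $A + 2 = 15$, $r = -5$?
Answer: $778 + 8 \sqrt{15} \approx 808.98$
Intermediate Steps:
$A = 13$ ($A = -2 + 15 = 13$)
$q{\left(d \right)} = \sqrt{-5 + d + d^{2}}$ ($q{\left(d \right)} = \sqrt{\left(\left(d^{2} + 0\right) - 5\right) + d} = \sqrt{\left(d^{2} - 5\right) + d} = \sqrt{\left(-5 + d^{2}\right) + d} = \sqrt{-5 + d + d^{2}}$)
$W{\left(t,a \right)} = \left(13 + t\right) \left(a + \sqrt{15}\right)$ ($W{\left(t,a \right)} = \left(t + 13\right) \left(a + \sqrt{-5 - 5 + \left(-5\right)^{2}}\right) = \left(13 + t\right) \left(a + \sqrt{-5 - 5 + 25}\right) = \left(13 + t\right) \left(a + \sqrt{15}\right)$)
$W{\left(r,50 \right)} + 378 = \left(13 \cdot 50 + 13 \sqrt{15} + 50 \left(-5\right) - 5 \sqrt{15}\right) + 378 = \left(650 + 13 \sqrt{15} - 250 - 5 \sqrt{15}\right) + 378 = \left(400 + 8 \sqrt{15}\right) + 378 = 778 + 8 \sqrt{15}$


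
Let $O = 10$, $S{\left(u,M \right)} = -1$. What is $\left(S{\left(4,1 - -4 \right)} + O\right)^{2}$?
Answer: $81$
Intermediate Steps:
$\left(S{\left(4,1 - -4 \right)} + O\right)^{2} = \left(-1 + 10\right)^{2} = 9^{2} = 81$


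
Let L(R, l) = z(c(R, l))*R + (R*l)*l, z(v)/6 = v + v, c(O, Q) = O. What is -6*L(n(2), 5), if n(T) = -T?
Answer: 12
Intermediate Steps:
z(v) = 12*v (z(v) = 6*(v + v) = 6*(2*v) = 12*v)
L(R, l) = 12*R² + R*l² (L(R, l) = (12*R)*R + (R*l)*l = 12*R² + R*l²)
-6*L(n(2), 5) = -6*(-1*2)*(5² + 12*(-1*2)) = -(-12)*(25 + 12*(-2)) = -(-12)*(25 - 24) = -(-12) = -6*(-2) = 12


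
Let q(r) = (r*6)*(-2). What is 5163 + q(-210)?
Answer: 7683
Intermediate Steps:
q(r) = -12*r (q(r) = (6*r)*(-2) = -12*r)
5163 + q(-210) = 5163 - 12*(-210) = 5163 + 2520 = 7683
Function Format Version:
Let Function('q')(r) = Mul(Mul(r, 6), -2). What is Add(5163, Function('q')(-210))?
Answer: 7683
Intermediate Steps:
Function('q')(r) = Mul(-12, r) (Function('q')(r) = Mul(Mul(6, r), -2) = Mul(-12, r))
Add(5163, Function('q')(-210)) = Add(5163, Mul(-12, -210)) = Add(5163, 2520) = 7683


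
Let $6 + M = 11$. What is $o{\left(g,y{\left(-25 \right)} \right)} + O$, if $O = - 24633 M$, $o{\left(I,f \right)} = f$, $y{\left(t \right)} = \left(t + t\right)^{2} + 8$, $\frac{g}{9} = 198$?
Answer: $-120657$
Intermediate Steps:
$M = 5$ ($M = -6 + 11 = 5$)
$g = 1782$ ($g = 9 \cdot 198 = 1782$)
$y{\left(t \right)} = 8 + 4 t^{2}$ ($y{\left(t \right)} = \left(2 t\right)^{2} + 8 = 4 t^{2} + 8 = 8 + 4 t^{2}$)
$O = -123165$ ($O = \left(-24633\right) 5 = -123165$)
$o{\left(g,y{\left(-25 \right)} \right)} + O = \left(8 + 4 \left(-25\right)^{2}\right) - 123165 = \left(8 + 4 \cdot 625\right) - 123165 = \left(8 + 2500\right) - 123165 = 2508 - 123165 = -120657$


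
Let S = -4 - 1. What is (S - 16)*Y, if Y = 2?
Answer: -42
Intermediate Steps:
S = -5
(S - 16)*Y = (-5 - 16)*2 = -21*2 = -42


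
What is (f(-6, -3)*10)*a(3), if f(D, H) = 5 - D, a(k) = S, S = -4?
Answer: -440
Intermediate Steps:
a(k) = -4
(f(-6, -3)*10)*a(3) = ((5 - 1*(-6))*10)*(-4) = ((5 + 6)*10)*(-4) = (11*10)*(-4) = 110*(-4) = -440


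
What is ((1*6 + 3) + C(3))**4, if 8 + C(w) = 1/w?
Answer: 256/81 ≈ 3.1605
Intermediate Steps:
C(w) = -8 + 1/w
((1*6 + 3) + C(3))**4 = ((1*6 + 3) + (-8 + 1/3))**4 = ((6 + 3) + (-8 + 1/3))**4 = (9 - 23/3)**4 = (4/3)**4 = 256/81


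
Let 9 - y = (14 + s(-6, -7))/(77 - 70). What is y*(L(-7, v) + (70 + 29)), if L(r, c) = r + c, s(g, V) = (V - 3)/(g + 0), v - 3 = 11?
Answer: 15052/21 ≈ 716.76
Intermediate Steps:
v = 14 (v = 3 + 11 = 14)
s(g, V) = (-3 + V)/g
y = 142/21 (y = 9 - (14 + (-3 - 7)/(-6))/(77 - 70) = 9 - (14 - ⅙*(-10))/7 = 9 - (14 + 5/3)/7 = 9 - 47/(3*7) = 9 - 1*47/21 = 9 - 47/21 = 142/21 ≈ 6.7619)
L(r, c) = c + r
y*(L(-7, v) + (70 + 29)) = 142*((14 - 7) + (70 + 29))/21 = 142*(7 + 99)/21 = (142/21)*106 = 15052/21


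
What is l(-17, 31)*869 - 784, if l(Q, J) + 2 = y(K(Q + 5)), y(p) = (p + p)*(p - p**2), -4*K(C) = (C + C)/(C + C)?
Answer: -76359/32 ≈ -2386.2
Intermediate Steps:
K(C) = -1/4 (K(C) = -(C + C)/(4*(C + C)) = -2*C/(4*(2*C)) = -2*C*1/(2*C)/4 = -1/4*1 = -1/4)
y(p) = 2*p*(p - p**2) (y(p) = (2*p)*(p - p**2) = 2*p*(p - p**2))
l(Q, J) = -59/32 (l(Q, J) = -2 + 2*(-1/4)**2*(1 - 1*(-1/4)) = -2 + 2*(1/16)*(1 + 1/4) = -2 + 2*(1/16)*(5/4) = -2 + 5/32 = -59/32)
l(-17, 31)*869 - 784 = -59/32*869 - 784 = -51271/32 - 784 = -76359/32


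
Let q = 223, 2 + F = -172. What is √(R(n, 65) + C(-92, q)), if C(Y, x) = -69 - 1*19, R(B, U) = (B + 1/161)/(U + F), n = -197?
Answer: 2*I*√6636136801/17549 ≈ 9.284*I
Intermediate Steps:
F = -174 (F = -2 - 172 = -174)
R(B, U) = (1/161 + B)/(-174 + U) (R(B, U) = (B + 1/161)/(U - 174) = (B + 1/161)/(-174 + U) = (1/161 + B)/(-174 + U))
C(Y, x) = -88 (C(Y, x) = -69 - 19 = -88)
√(R(n, 65) + C(-92, q)) = √((1/161 - 197)/(-174 + 65) - 88) = √(-31716/161/(-109) - 88) = √(-1/109*(-31716/161) - 88) = √(31716/17549 - 88) = √(-1512596/17549) = 2*I*√6636136801/17549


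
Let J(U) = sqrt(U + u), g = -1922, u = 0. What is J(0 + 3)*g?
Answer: -1922*sqrt(3) ≈ -3329.0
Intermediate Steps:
J(U) = sqrt(U) (J(U) = sqrt(U + 0) = sqrt(U))
J(0 + 3)*g = sqrt(0 + 3)*(-1922) = sqrt(3)*(-1922) = -1922*sqrt(3)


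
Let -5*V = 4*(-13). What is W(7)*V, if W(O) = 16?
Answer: 832/5 ≈ 166.40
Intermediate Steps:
V = 52/5 (V = -4*(-13)/5 = -1/5*(-52) = 52/5 ≈ 10.400)
W(7)*V = 16*(52/5) = 832/5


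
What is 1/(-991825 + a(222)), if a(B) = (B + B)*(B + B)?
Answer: -1/794689 ≈ -1.2584e-6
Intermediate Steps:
a(B) = 4*B² (a(B) = (2*B)*(2*B) = 4*B²)
1/(-991825 + a(222)) = 1/(-991825 + 4*222²) = 1/(-991825 + 4*49284) = 1/(-991825 + 197136) = 1/(-794689) = -1/794689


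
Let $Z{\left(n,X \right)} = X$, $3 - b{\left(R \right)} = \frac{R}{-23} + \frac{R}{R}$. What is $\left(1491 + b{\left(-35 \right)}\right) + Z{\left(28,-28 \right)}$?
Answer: $\frac{33660}{23} \approx 1463.5$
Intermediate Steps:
$b{\left(R \right)} = 2 + \frac{R}{23}$ ($b{\left(R \right)} = 3 - \left(\frac{R}{-23} + \frac{R}{R}\right) = 3 - \left(R \left(- \frac{1}{23}\right) + 1\right) = 3 - \left(- \frac{R}{23} + 1\right) = 3 - \left(1 - \frac{R}{23}\right) = 3 + \left(-1 + \frac{R}{23}\right) = 2 + \frac{R}{23}$)
$\left(1491 + b{\left(-35 \right)}\right) + Z{\left(28,-28 \right)} = \left(1491 + \left(2 + \frac{1}{23} \left(-35\right)\right)\right) - 28 = \left(1491 + \left(2 - \frac{35}{23}\right)\right) - 28 = \left(1491 + \frac{11}{23}\right) - 28 = \frac{34304}{23} - 28 = \frac{33660}{23}$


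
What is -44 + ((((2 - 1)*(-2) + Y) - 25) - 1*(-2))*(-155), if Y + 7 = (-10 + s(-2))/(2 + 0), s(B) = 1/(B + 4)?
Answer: 22609/4 ≈ 5652.3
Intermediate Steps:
s(B) = 1/(4 + B)
Y = -47/4 (Y = -7 + (-10 + 1/(4 - 2))/(2 + 0) = -7 + (-10 + 1/2)/2 = -7 + (-10 + ½)*(½) = -7 - 19/2*½ = -7 - 19/4 = -47/4 ≈ -11.750)
-44 + ((((2 - 1)*(-2) + Y) - 25) - 1*(-2))*(-155) = -44 + ((((2 - 1)*(-2) - 47/4) - 25) - 1*(-2))*(-155) = -44 + (((1*(-2) - 47/4) - 25) + 2)*(-155) = -44 + (((-2 - 47/4) - 25) + 2)*(-155) = -44 + ((-55/4 - 25) + 2)*(-155) = -44 + (-155/4 + 2)*(-155) = -44 - 147/4*(-155) = -44 + 22785/4 = 22609/4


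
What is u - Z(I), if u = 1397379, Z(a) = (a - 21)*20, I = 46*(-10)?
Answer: 1406999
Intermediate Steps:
I = -460
Z(a) = -420 + 20*a (Z(a) = (-21 + a)*20 = -420 + 20*a)
u - Z(I) = 1397379 - (-420 + 20*(-460)) = 1397379 - (-420 - 9200) = 1397379 - 1*(-9620) = 1397379 + 9620 = 1406999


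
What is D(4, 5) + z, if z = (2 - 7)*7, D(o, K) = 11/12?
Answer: -409/12 ≈ -34.083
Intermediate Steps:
D(o, K) = 11/12 (D(o, K) = 11*(1/12) = 11/12)
z = -35 (z = -5*7 = -35)
D(4, 5) + z = 11/12 - 35 = -409/12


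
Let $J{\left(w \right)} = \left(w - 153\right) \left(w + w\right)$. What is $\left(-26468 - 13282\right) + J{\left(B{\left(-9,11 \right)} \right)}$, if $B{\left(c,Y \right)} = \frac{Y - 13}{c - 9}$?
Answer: $- \frac{3222502}{81} \approx -39784.0$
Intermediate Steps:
$B{\left(c,Y \right)} = \frac{-13 + Y}{-9 + c}$
$J{\left(w \right)} = 2 w \left(-153 + w\right)$ ($J{\left(w \right)} = \left(-153 + w\right) 2 w = 2 w \left(-153 + w\right)$)
$\left(-26468 - 13282\right) + J{\left(B{\left(-9,11 \right)} \right)} = \left(-26468 - 13282\right) + 2 \frac{-13 + 11}{-9 - 9} \left(-153 + \frac{-13 + 11}{-9 - 9}\right) = -39750 + 2 \frac{1}{-18} \left(-2\right) \left(-153 + \frac{1}{-18} \left(-2\right)\right) = -39750 + 2 \left(\left(- \frac{1}{18}\right) \left(-2\right)\right) \left(-153 - - \frac{1}{9}\right) = -39750 + 2 \cdot \frac{1}{9} \left(-153 + \frac{1}{9}\right) = -39750 + 2 \cdot \frac{1}{9} \left(- \frac{1376}{9}\right) = -39750 - \frac{2752}{81} = - \frac{3222502}{81}$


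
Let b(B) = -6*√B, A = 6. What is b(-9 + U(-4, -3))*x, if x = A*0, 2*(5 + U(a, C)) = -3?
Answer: 0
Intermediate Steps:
U(a, C) = -13/2 (U(a, C) = -5 + (½)*(-3) = -5 - 3/2 = -13/2)
x = 0 (x = 6*0 = 0)
b(-9 + U(-4, -3))*x = -6*√(-9 - 13/2)*0 = -3*I*√62*0 = 0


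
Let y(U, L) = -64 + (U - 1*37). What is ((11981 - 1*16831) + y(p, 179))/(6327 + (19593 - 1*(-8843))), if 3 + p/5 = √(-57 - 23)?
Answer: -4966/34763 + 20*I*√5/34763 ≈ -0.14285 + 0.0012865*I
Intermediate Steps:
p = -15 + 20*I*√5 (p = -15 + 5*√(-57 - 23) = -15 + 5*√(-80) = -15 + 5*(4*I*√5) = -15 + 20*I*√5 ≈ -15.0 + 44.721*I)
y(U, L) = -101 + U (y(U, L) = -64 + (U - 37) = -64 + (-37 + U) = -101 + U)
((11981 - 1*16831) + y(p, 179))/(6327 + (19593 - 1*(-8843))) = ((11981 - 1*16831) + (-101 + (-15 + 20*I*√5)))/(6327 + (19593 - 1*(-8843))) = ((11981 - 16831) + (-116 + 20*I*√5))/(6327 + (19593 + 8843)) = (-4850 + (-116 + 20*I*√5))/(6327 + 28436) = (-4966 + 20*I*√5)/34763 = (-4966 + 20*I*√5)*(1/34763) = -4966/34763 + 20*I*√5/34763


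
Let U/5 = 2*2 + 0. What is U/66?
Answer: 10/33 ≈ 0.30303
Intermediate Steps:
U = 20 (U = 5*(2*2 + 0) = 5*(4 + 0) = 5*4 = 20)
U/66 = 20/66 = (1/66)*20 = 10/33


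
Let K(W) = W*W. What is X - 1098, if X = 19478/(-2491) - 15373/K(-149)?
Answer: -61193079939/55302691 ≈ -1106.5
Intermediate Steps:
K(W) = W**2
X = -470725221/55302691 (X = 19478/(-2491) - 15373/((-149)**2) = 19478*(-1/2491) - 15373/22201 = -19478/2491 - 15373*1/22201 = -19478/2491 - 15373/22201 = -470725221/55302691 ≈ -8.5118)
X - 1098 = -470725221/55302691 - 1098 = -61193079939/55302691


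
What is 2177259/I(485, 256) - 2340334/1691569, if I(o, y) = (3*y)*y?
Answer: 1074285147433/110858665984 ≈ 9.6906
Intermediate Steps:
I(o, y) = 3*y**2
2177259/I(485, 256) - 2340334/1691569 = 2177259/((3*256**2)) - 2340334/1691569 = 2177259/((3*65536)) - 2340334*1/1691569 = 2177259/196608 - 2340334/1691569 = 2177259*(1/196608) - 2340334/1691569 = 725753/65536 - 2340334/1691569 = 1074285147433/110858665984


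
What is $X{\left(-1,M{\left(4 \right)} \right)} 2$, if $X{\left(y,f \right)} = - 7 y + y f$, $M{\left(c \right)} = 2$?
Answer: $10$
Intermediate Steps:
$X{\left(y,f \right)} = - 7 y + f y$
$X{\left(-1,M{\left(4 \right)} \right)} 2 = - (-7 + 2) 2 = \left(-1\right) \left(-5\right) 2 = 5 \cdot 2 = 10$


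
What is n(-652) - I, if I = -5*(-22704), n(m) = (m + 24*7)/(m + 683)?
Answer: -3519604/31 ≈ -1.1354e+5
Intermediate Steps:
n(m) = (168 + m)/(683 + m) (n(m) = (m + 168)/(683 + m) = (168 + m)/(683 + m))
I = 113520
n(-652) - I = (168 - 652)/(683 - 652) - 1*113520 = -484/31 - 113520 = -3519604/31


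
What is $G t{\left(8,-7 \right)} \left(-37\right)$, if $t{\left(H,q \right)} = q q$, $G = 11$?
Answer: $-19943$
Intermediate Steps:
$t{\left(H,q \right)} = q^{2}$
$G t{\left(8,-7 \right)} \left(-37\right) = 11 \left(-7\right)^{2} \left(-37\right) = 11 \cdot 49 \left(-37\right) = 539 \left(-37\right) = -19943$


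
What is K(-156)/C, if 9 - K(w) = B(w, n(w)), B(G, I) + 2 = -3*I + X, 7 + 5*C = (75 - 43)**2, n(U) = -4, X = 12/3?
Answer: -25/1017 ≈ -0.024582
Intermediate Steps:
X = 4 (X = 12*(1/3) = 4)
C = 1017/5 (C = -7/5 + (75 - 43)**2/5 = -7/5 + (1/5)*32**2 = -7/5 + (1/5)*1024 = -7/5 + 1024/5 = 1017/5 ≈ 203.40)
B(G, I) = 2 - 3*I (B(G, I) = -2 + (-3*I + 4) = -2 + (4 - 3*I) = 2 - 3*I)
K(w) = -5 (K(w) = 9 - (2 - 3*(-4)) = 9 - (2 + 12) = 9 - 1*14 = 9 - 14 = -5)
K(-156)/C = -5/1017/5 = -5*5/1017 = -25/1017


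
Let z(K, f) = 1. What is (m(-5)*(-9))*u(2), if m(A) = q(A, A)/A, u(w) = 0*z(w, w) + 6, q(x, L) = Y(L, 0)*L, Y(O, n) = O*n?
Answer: 0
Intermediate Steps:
q(x, L) = 0 (q(x, L) = (L*0)*L = 0*L = 0)
u(w) = 6 (u(w) = 0*1 + 6 = 0 + 6 = 6)
m(A) = 0 (m(A) = 0/A = 0)
(m(-5)*(-9))*u(2) = (0*(-9))*6 = 0*6 = 0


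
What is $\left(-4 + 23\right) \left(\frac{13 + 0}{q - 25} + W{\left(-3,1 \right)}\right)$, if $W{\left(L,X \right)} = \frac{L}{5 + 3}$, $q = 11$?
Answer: $- \frac{1387}{56} \approx -24.768$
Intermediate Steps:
$W{\left(L,X \right)} = \frac{L}{8}$
$\left(-4 + 23\right) \left(\frac{13 + 0}{q - 25} + W{\left(-3,1 \right)}\right) = \left(-4 + 23\right) \left(\frac{13 + 0}{11 - 25} + \frac{1}{8} \left(-3\right)\right) = 19 \left(\frac{13}{-14} - \frac{3}{8}\right) = 19 \left(13 \left(- \frac{1}{14}\right) - \frac{3}{8}\right) = 19 \left(- \frac{13}{14} - \frac{3}{8}\right) = 19 \left(- \frac{73}{56}\right) = - \frac{1387}{56}$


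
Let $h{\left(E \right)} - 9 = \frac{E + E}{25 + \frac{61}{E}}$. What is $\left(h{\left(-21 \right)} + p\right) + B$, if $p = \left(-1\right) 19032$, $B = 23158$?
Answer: $\frac{958879}{232} \approx 4133.1$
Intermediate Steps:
$h{\left(E \right)} = 9 + \frac{2 E}{25 + \frac{61}{E}}$ ($h{\left(E \right)} = 9 + \frac{E + E}{25 + \frac{61}{E}} = 9 + \frac{2 E}{25 + \frac{61}{E}}$)
$p = -19032$
$\left(h{\left(-21 \right)} + p\right) + B = \left(\frac{549 + 2 \left(-21\right)^{2} + 225 \left(-21\right)}{61 + 25 \left(-21\right)} - 19032\right) + 23158 = \left(\frac{549 + 2 \cdot 441 - 4725}{61 - 525} - 19032\right) + 23158 = \left(\frac{549 + 882 - 4725}{-464} - 19032\right) + 23158 = \left(\left(- \frac{1}{464}\right) \left(-3294\right) - 19032\right) + 23158 = \left(\frac{1647}{232} - 19032\right) + 23158 = - \frac{4413777}{232} + 23158 = \frac{958879}{232}$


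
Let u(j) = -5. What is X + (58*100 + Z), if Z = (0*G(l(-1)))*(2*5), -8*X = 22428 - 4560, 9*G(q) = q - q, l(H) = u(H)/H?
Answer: 7133/2 ≈ 3566.5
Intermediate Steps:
l(H) = -5/H
G(q) = 0 (G(q) = (q - q)/9 = (⅑)*0 = 0)
X = -4467/2 (X = -(22428 - 4560)/8 = -⅛*17868 = -4467/2 ≈ -2233.5)
Z = 0 (Z = (0*0)*(2*5) = 0*10 = 0)
X + (58*100 + Z) = -4467/2 + (58*100 + 0) = -4467/2 + (5800 + 0) = -4467/2 + 5800 = 7133/2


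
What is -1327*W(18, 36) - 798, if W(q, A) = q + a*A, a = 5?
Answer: -263544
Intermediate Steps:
W(q, A) = q + 5*A
-1327*W(18, 36) - 798 = -1327*(18 + 5*36) - 798 = -1327*(18 + 180) - 798 = -1327*198 - 798 = -262746 - 798 = -263544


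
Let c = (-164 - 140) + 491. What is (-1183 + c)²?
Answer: 992016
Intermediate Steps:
c = 187 (c = -304 + 491 = 187)
(-1183 + c)² = (-1183 + 187)² = (-996)² = 992016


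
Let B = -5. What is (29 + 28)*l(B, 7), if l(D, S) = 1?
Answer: 57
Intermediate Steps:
(29 + 28)*l(B, 7) = (29 + 28)*1 = 57*1 = 57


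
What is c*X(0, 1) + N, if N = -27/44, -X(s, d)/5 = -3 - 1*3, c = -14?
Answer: -18507/44 ≈ -420.61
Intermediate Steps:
X(s, d) = 30 (X(s, d) = -5*(-3 - 1*3) = -5*(-3 - 3) = -5*(-6) = 30)
N = -27/44 (N = -27*1/44 = -27/44 ≈ -0.61364)
c*X(0, 1) + N = -14*30 - 27/44 = -420 - 27/44 = -18507/44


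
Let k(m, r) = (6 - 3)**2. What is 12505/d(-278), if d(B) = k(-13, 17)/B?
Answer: -3476390/9 ≈ -3.8627e+5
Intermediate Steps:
k(m, r) = 9 (k(m, r) = 3**2 = 9)
d(B) = 9/B
12505/d(-278) = 12505/((9/(-278))) = 12505/((9*(-1/278))) = 12505/(-9/278) = 12505*(-278/9) = -3476390/9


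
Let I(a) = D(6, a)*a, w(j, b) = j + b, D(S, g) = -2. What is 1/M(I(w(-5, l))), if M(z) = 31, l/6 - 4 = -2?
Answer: 1/31 ≈ 0.032258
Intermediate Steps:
l = 12 (l = 24 + 6*(-2) = 24 - 12 = 12)
w(j, b) = b + j
I(a) = -2*a
1/M(I(w(-5, l))) = 1/31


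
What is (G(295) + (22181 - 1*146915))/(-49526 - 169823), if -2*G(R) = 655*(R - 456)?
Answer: 144013/438698 ≈ 0.32827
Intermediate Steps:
G(R) = 149340 - 655*R/2 (G(R) = -655*(R - 456)/2 = -655*(-456 + R)/2 = -(-298680 + 655*R)/2 = 149340 - 655*R/2)
(G(295) + (22181 - 1*146915))/(-49526 - 169823) = ((149340 - 655/2*295) + (22181 - 1*146915))/(-49526 - 169823) = ((149340 - 193225/2) + (22181 - 146915))/(-219349) = (105455/2 - 124734)*(-1/219349) = -144013/2*(-1/219349) = 144013/438698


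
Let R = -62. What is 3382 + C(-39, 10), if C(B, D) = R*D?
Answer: 2762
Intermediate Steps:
C(B, D) = -62*D
3382 + C(-39, 10) = 3382 - 62*10 = 3382 - 620 = 2762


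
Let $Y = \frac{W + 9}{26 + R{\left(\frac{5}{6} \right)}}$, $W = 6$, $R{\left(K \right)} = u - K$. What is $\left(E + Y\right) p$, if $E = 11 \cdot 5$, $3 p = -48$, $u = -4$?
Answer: $- \frac{113200}{127} \approx -891.34$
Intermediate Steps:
$p = -16$ ($p = \frac{1}{3} \left(-48\right) = -16$)
$R{\left(K \right)} = -4 - K$
$E = 55$
$Y = \frac{90}{127}$ ($Y = \frac{6 + 9}{26 - \left(4 + \frac{5}{6}\right)} = \frac{15}{26 - \left(4 + 5 \cdot \frac{1}{6}\right)} = \frac{15}{26 - \frac{29}{6}} = \frac{15}{\frac{127}{6}} = 15 \cdot \frac{6}{127} = \frac{90}{127} \approx 0.70866$)
$\left(E + Y\right) p = \left(55 + \frac{90}{127}\right) \left(-16\right) = \frac{7075}{127} \left(-16\right) = - \frac{113200}{127}$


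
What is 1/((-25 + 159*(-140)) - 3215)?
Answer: -1/25500 ≈ -3.9216e-5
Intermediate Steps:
1/((-25 + 159*(-140)) - 3215) = 1/((-25 - 22260) - 3215) = 1/(-22285 - 3215) = 1/(-25500) = -1/25500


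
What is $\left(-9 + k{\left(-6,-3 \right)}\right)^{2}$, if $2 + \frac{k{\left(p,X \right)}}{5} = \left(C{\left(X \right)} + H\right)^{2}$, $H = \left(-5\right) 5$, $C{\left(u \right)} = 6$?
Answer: $3189796$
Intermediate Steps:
$H = -25$
$k{\left(p,X \right)} = 1795$ ($k{\left(p,X \right)} = -10 + 5 \left(6 - 25\right)^{2} = -10 + 5 \left(-19\right)^{2} = -10 + 5 \cdot 361 = -10 + 1805 = 1795$)
$\left(-9 + k{\left(-6,-3 \right)}\right)^{2} = \left(-9 + 1795\right)^{2} = 1786^{2} = 3189796$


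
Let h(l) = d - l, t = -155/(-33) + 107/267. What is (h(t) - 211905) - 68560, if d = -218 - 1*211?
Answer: -825000650/2937 ≈ -2.8090e+5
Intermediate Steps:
d = -429 (d = -218 - 211 = -429)
t = 14972/2937 (t = -155*(-1/33) + 107*(1/267) = 155/33 + 107/267 = 14972/2937 ≈ 5.0977)
h(l) = -429 - l
(h(t) - 211905) - 68560 = ((-429 - 1*14972/2937) - 211905) - 68560 = ((-429 - 14972/2937) - 211905) - 68560 = (-1274945/2937 - 211905) - 68560 = -623639930/2937 - 68560 = -825000650/2937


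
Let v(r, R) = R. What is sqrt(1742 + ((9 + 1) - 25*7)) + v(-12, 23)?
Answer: 23 + sqrt(1577) ≈ 62.711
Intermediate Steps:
sqrt(1742 + ((9 + 1) - 25*7)) + v(-12, 23) = sqrt(1742 + ((9 + 1) - 25*7)) + 23 = sqrt(1742 + (10 - 175)) + 23 = sqrt(1742 - 165) + 23 = sqrt(1577) + 23 = 23 + sqrt(1577)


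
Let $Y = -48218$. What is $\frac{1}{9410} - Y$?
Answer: $\frac{453731381}{9410} \approx 48218.0$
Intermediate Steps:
$\frac{1}{9410} - Y = \frac{1}{9410} - -48218 = \frac{1}{9410} + 48218 = \frac{453731381}{9410}$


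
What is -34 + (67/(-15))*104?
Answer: -7478/15 ≈ -498.53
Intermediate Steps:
-34 + (67/(-15))*104 = -34 + (67*(-1/15))*104 = -34 - 67/15*104 = -34 - 6968/15 = -7478/15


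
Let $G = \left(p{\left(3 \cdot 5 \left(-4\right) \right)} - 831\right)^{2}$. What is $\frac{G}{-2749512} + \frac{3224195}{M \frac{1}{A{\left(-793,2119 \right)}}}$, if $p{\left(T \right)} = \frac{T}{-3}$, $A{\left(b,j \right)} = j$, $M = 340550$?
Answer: $\frac{1878463227709141}{93634631160} \approx 20062.0$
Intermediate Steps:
$p{\left(T \right)} = - \frac{T}{3}$ ($p{\left(T \right)} = T \left(- \frac{1}{3}\right) = - \frac{T}{3}$)
$G = 657721$ ($G = \left(- \frac{3 \cdot 5 \left(-4\right)}{3} - 831\right)^{2} = \left(- \frac{15 \left(-4\right)}{3} - 831\right)^{2} = \left(\left(- \frac{1}{3}\right) \left(-60\right) - 831\right)^{2} = \left(20 - 831\right)^{2} = \left(-811\right)^{2} = 657721$)
$\frac{G}{-2749512} + \frac{3224195}{M \frac{1}{A{\left(-793,2119 \right)}}} = \frac{657721}{-2749512} + \frac{3224195}{340550 \cdot \frac{1}{2119}} = 657721 \left(- \frac{1}{2749512}\right) + \frac{3224195}{340550 \cdot \frac{1}{2119}} = - \frac{657721}{2749512} + \frac{3224195}{\frac{340550}{2119}} = - \frac{657721}{2749512} + 3224195 \cdot \frac{2119}{340550} = - \frac{657721}{2749512} + \frac{1366413841}{68110} = \frac{1878463227709141}{93634631160}$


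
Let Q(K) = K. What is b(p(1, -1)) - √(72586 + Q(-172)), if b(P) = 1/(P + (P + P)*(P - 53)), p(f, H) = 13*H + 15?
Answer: -1/202 - 9*√894 ≈ -269.10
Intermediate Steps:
p(f, H) = 15 + 13*H
b(P) = 1/(P + 2*P*(-53 + P)) (b(P) = 1/(P + (2*P)*(-53 + P)) = 1/(P + 2*P*(-53 + P)))
b(p(1, -1)) - √(72586 + Q(-172)) = 1/((15 + 13*(-1))*(-105 + 2*(15 + 13*(-1)))) - √(72586 - 172) = 1/((15 - 13)*(-105 + 2*(15 - 13))) - √72414 = 1/(2*(-105 + 2*2)) - 9*√894 = 1/(2*(-105 + 4)) - 9*√894 = (½)/(-101) - 9*√894 = (½)*(-1/101) - 9*√894 = -1/202 - 9*√894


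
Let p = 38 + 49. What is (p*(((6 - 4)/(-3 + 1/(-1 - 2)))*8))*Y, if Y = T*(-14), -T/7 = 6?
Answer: -1227744/5 ≈ -2.4555e+5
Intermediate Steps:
T = -42 (T = -7*6 = -42)
Y = 588 (Y = -42*(-14) = 588)
p = 87
(p*(((6 - 4)/(-3 + 1/(-1 - 2)))*8))*Y = (87*(((6 - 4)/(-3 + 1/(-1 - 2)))*8))*588 = (87*((2/(-3 + 1/(-3)))*8))*588 = (87*((2/(-3 - ⅓))*8))*588 = (87*((2/(-10/3))*8))*588 = (87*((2*(-3/10))*8))*588 = (87*(-⅗*8))*588 = (87*(-24/5))*588 = -2088/5*588 = -1227744/5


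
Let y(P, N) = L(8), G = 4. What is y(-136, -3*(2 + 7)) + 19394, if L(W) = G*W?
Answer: 19426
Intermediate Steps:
L(W) = 4*W
y(P, N) = 32 (y(P, N) = 4*8 = 32)
y(-136, -3*(2 + 7)) + 19394 = 32 + 19394 = 19426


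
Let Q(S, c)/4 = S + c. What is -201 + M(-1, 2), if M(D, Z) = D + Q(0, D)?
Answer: -206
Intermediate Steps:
Q(S, c) = 4*S + 4*c (Q(S, c) = 4*(S + c) = 4*S + 4*c)
M(D, Z) = 5*D (M(D, Z) = D + (4*0 + 4*D) = D + (0 + 4*D) = D + 4*D = 5*D)
-201 + M(-1, 2) = -201 + 5*(-1) = -201 - 5 = -206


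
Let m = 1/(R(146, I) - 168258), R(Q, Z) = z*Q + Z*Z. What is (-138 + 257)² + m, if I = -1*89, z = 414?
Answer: 1414584772/99893 ≈ 14161.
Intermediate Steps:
I = -89
R(Q, Z) = Z² + 414*Q (R(Q, Z) = 414*Q + Z*Z = 414*Q + Z² = Z² + 414*Q)
m = -1/99893 (m = 1/(((-89)² + 414*146) - 168258) = 1/((7921 + 60444) - 168258) = 1/(68365 - 168258) = 1/(-99893) = -1/99893 ≈ -1.0011e-5)
(-138 + 257)² + m = (-138 + 257)² - 1/99893 = 119² - 1/99893 = 14161 - 1/99893 = 1414584772/99893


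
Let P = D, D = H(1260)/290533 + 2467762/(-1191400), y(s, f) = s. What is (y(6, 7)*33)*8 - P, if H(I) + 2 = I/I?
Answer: 11934876894551/7524804700 ≈ 1586.1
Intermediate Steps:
H(I) = -1 (H(I) = -2 + I/I = -2 + 1 = -1)
D = -15586249751/7524804700 (D = -1/290533 + 2467762/(-1191400) = -1*1/290533 + 2467762*(-1/1191400) = -1/290533 - 53647/25900 = -15586249751/7524804700 ≈ -2.0713)
P = -15586249751/7524804700 ≈ -2.0713
(y(6, 7)*33)*8 - P = (6*33)*8 - 1*(-15586249751/7524804700) = 198*8 + 15586249751/7524804700 = 1584 + 15586249751/7524804700 = 11934876894551/7524804700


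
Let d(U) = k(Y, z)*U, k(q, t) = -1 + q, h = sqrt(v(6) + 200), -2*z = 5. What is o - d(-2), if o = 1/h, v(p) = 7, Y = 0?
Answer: -2 + sqrt(23)/69 ≈ -1.9305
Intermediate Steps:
z = -5/2 (z = -1/2*5 = -5/2 ≈ -2.5000)
h = 3*sqrt(23) (h = sqrt(7 + 200) = sqrt(207) = 3*sqrt(23) ≈ 14.387)
o = sqrt(23)/69 (o = 1/(3*sqrt(23)) = sqrt(23)/69 ≈ 0.069505)
d(U) = -U (d(U) = (-1 + 0)*U = -U)
o - d(-2) = sqrt(23)/69 - (-1)*(-2) = sqrt(23)/69 - 1*2 = sqrt(23)/69 - 2 = -2 + sqrt(23)/69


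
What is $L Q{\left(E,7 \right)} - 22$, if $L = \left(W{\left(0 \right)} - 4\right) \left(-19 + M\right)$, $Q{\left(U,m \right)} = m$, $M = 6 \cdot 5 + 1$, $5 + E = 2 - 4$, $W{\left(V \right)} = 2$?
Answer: $-190$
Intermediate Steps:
$E = -7$ ($E = -5 + \left(2 - 4\right) = -5 - 2 = -7$)
$M = 31$ ($M = 30 + 1 = 31$)
$L = -24$ ($L = \left(2 - 4\right) \left(-19 + 31\right) = \left(-2\right) 12 = -24$)
$L Q{\left(E,7 \right)} - 22 = \left(-24\right) 7 - 22 = -168 - 22 = -190$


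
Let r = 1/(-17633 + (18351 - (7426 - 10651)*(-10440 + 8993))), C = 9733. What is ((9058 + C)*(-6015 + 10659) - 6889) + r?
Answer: 407135753022354/4665857 ≈ 8.7258e+7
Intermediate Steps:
r = -1/4665857 (r = 1/(-17633 + (18351 - (-3225)*(-1447))) = 1/(-17633 + (18351 - 1*4666575)) = 1/(-17633 + (18351 - 4666575)) = 1/(-17633 - 4648224) = 1/(-4665857) = -1/4665857 ≈ -2.1432e-7)
((9058 + C)*(-6015 + 10659) - 6889) + r = ((9058 + 9733)*(-6015 + 10659) - 6889) - 1/4665857 = (18791*4644 - 6889) - 1/4665857 = (87265404 - 6889) - 1/4665857 = 87258515 - 1/4665857 = 407135753022354/4665857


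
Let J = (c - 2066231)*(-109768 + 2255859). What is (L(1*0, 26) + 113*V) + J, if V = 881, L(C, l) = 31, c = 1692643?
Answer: -801753744924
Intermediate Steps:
J = -801753844508 (J = (1692643 - 2066231)*(-109768 + 2255859) = -373588*2146091 = -801753844508)
(L(1*0, 26) + 113*V) + J = (31 + 113*881) - 801753844508 = (31 + 99553) - 801753844508 = 99584 - 801753844508 = -801753744924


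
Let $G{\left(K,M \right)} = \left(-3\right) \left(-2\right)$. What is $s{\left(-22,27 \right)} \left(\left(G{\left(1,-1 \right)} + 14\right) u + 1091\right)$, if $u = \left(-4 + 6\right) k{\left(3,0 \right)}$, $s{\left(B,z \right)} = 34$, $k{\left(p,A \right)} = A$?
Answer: $37094$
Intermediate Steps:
$G{\left(K,M \right)} = 6$
$u = 0$ ($u = \left(-4 + 6\right) 0 = 2 \cdot 0 = 0$)
$s{\left(-22,27 \right)} \left(\left(G{\left(1,-1 \right)} + 14\right) u + 1091\right) = 34 \left(\left(6 + 14\right) 0 + 1091\right) = 34 \left(20 \cdot 0 + 1091\right) = 34 \left(0 + 1091\right) = 34 \cdot 1091 = 37094$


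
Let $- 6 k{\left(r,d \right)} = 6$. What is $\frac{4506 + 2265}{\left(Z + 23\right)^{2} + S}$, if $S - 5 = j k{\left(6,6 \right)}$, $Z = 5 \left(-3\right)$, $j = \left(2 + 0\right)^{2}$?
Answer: $\frac{6771}{65} \approx 104.17$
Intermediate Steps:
$k{\left(r,d \right)} = -1$ ($k{\left(r,d \right)} = \left(- \frac{1}{6}\right) 6 = -1$)
$j = 4$ ($j = 2^{2} = 4$)
$Z = -15$
$S = 1$ ($S = 5 + 4 \left(-1\right) = 5 - 4 = 1$)
$\frac{4506 + 2265}{\left(Z + 23\right)^{2} + S} = \frac{4506 + 2265}{\left(-15 + 23\right)^{2} + 1} = \frac{6771}{8^{2} + 1} = \frac{6771}{64 + 1} = \frac{6771}{65}$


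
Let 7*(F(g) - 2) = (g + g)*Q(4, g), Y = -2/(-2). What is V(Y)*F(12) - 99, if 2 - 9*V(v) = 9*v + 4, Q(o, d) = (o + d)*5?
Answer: -27511/63 ≈ -436.68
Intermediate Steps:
Q(o, d) = 5*d + 5*o (Q(o, d) = (d + o)*5 = 5*d + 5*o)
Y = 1 (Y = -2*(-1/2) = 1)
F(g) = 2 + 2*g*(20 + 5*g)/7 (F(g) = 2 + ((g + g)*(5*g + 5*4))/7 = 2 + ((2*g)*(5*g + 20))/7 = 2 + ((2*g)*(20 + 5*g))/7 = 2 + (2*g*(20 + 5*g))/7 = 2 + 2*g*(20 + 5*g)/7)
V(v) = -2/9 - v (V(v) = 2/9 - (9*v + 4)/9 = 2/9 - (4 + 9*v)/9 = 2/9 + (-4/9 - v) = -2/9 - v)
V(Y)*F(12) - 99 = (-2/9 - 1*1)*(2 + (10/7)*12*(4 + 12)) - 99 = (-2/9 - 1)*(2 + (10/7)*12*16) - 99 = -11*(2 + 1920/7)/9 - 99 = -11/9*1934/7 - 99 = -21274/63 - 99 = -27511/63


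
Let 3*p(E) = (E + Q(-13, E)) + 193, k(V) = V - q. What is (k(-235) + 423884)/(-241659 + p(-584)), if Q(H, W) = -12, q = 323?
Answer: -634989/362690 ≈ -1.7508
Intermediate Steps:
k(V) = -323 + V (k(V) = V - 1*323 = V - 323 = -323 + V)
p(E) = 181/3 + E/3 (p(E) = ((E - 12) + 193)/3 = ((-12 + E) + 193)/3 = (181 + E)/3 = 181/3 + E/3)
(k(-235) + 423884)/(-241659 + p(-584)) = ((-323 - 235) + 423884)/(-241659 + (181/3 + (⅓)*(-584))) = (-558 + 423884)/(-241659 + (181/3 - 584/3)) = 423326/(-241659 - 403/3) = 423326/(-725380/3) = 423326*(-3/725380) = -634989/362690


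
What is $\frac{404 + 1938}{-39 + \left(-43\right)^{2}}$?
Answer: $\frac{1171}{905} \approx 1.2939$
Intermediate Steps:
$\frac{404 + 1938}{-39 + \left(-43\right)^{2}} = \frac{2342}{-39 + 1849} = \frac{2342}{1810} = 2342 \cdot \frac{1}{1810} = \frac{1171}{905}$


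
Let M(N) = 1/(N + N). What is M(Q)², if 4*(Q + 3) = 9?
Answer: 4/9 ≈ 0.44444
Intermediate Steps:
Q = -¾ (Q = -3 + (¼)*9 = -3 + 9/4 = -¾ ≈ -0.75000)
M(N) = 1/(2*N)
M(Q)² = (1/(2*(-¾)))² = ((½)*(-4/3))² = (-⅔)² = 4/9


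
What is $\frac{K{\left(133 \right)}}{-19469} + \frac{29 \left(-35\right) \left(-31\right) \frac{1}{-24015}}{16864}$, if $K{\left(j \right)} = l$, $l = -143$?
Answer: $\frac{369682769}{50869226208} \approx 0.0072673$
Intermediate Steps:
$K{\left(j \right)} = -143$
$\frac{K{\left(133 \right)}}{-19469} + \frac{29 \left(-35\right) \left(-31\right) \frac{1}{-24015}}{16864} = - \frac{143}{-19469} + \frac{29 \left(-35\right) \left(-31\right) \frac{1}{-24015}}{16864} = \left(-143\right) \left(- \frac{1}{19469}\right) + \left(-1015\right) \left(-31\right) \left(- \frac{1}{24015}\right) \frac{1}{16864} = \frac{143}{19469} + 31465 \left(- \frac{1}{24015}\right) \frac{1}{16864} = \frac{143}{19469} - \frac{203}{2612832} = \frac{369682769}{50869226208}$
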